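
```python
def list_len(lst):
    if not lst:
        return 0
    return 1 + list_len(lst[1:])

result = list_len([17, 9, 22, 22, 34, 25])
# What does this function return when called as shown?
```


list_len([17, 9, 22, 22, 34, 25])
= 1 + list_len([9, 22, 22, 34, 25])
= 1 + 1 + list_len([22, 22, 34, 25])
= 1 + 1 + 1 + list_len([22, 34, 25])
= 1 + 1 + 1 + 1 + list_len([34, 25])
= 1 + 1 + 1 + 1 + 1 + list_len([25])
= 1 + 1 + 1 + 1 + 1 + 1 + list_len([])
= 1 + 1 + 1 + 1 + 1 + 1 + 0
= 6


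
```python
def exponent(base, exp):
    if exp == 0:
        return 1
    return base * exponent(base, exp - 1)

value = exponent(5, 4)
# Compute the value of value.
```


exponent(5, 4)
= 5 * exponent(5, 3)
= 5 * 5 * exponent(5, 2)
= 5 * 5 * 5 * exponent(5, 1)
= 5 * 5 * 5 * 5 * exponent(5, 0)
= 5 * 5 * 5 * 5 * 1
= 625


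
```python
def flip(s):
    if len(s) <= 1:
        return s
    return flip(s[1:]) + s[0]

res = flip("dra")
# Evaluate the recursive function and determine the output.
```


flip("dra")
= flip("ra") + "d"
= flip("a") + "r" + "d"
= "a" + "r" + "d"
= "ard"


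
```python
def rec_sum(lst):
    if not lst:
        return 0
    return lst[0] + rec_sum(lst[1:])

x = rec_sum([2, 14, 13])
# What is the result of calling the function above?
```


rec_sum([2, 14, 13])
= 2 + rec_sum([14, 13])
= 2 + 14 + rec_sum([13])
= 2 + 14 + 13 + rec_sum([])
= 2 + 14 + 13 + 0
= 29


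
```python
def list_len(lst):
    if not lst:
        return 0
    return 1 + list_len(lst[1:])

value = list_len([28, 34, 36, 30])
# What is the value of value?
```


list_len([28, 34, 36, 30])
= 1 + list_len([34, 36, 30])
= 1 + 1 + list_len([36, 30])
= 1 + 1 + 1 + list_len([30])
= 1 + 1 + 1 + 1 + list_len([])
= 1 + 1 + 1 + 1 + 0
= 4


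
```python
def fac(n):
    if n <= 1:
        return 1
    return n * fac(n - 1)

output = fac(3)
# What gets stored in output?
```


fac(3)
= 3 * fac(2)
= 3 * 2 * fac(1)
= 3 * 2 * 1
= 6


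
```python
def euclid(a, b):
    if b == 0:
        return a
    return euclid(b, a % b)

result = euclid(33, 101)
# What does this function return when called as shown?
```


euclid(33, 101)
= euclid(101, 33 % 101) = euclid(101, 33)
= euclid(33, 101 % 33) = euclid(33, 2)
= euclid(2, 33 % 2) = euclid(2, 1)
= euclid(1, 2 % 1) = euclid(1, 0)
b == 0, return a = 1


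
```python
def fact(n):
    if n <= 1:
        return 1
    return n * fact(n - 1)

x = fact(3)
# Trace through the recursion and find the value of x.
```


fact(3)
= 3 * fact(2)
= 3 * 2 * fact(1)
= 3 * 2 * 1
= 6


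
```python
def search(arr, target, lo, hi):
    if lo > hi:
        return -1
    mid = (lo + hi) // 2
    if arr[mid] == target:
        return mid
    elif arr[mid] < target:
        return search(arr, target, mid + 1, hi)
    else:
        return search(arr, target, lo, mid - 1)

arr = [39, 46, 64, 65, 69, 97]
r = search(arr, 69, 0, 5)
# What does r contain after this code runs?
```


search(arr, 69, 0, 5)
lo=0, hi=5, mid=2, arr[mid]=64
64 < 69, search right half
lo=3, hi=5, mid=4, arr[mid]=69
arr[4] == 69, found at index 4
= 4


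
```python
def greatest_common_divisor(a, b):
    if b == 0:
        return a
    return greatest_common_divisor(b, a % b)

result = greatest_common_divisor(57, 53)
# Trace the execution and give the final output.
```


greatest_common_divisor(57, 53)
= greatest_common_divisor(53, 57 % 53) = greatest_common_divisor(53, 4)
= greatest_common_divisor(4, 53 % 4) = greatest_common_divisor(4, 1)
= greatest_common_divisor(1, 4 % 1) = greatest_common_divisor(1, 0)
b == 0, return a = 1


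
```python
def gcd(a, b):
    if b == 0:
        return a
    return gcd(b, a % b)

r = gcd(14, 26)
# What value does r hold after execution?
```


gcd(14, 26)
= gcd(26, 14 % 26) = gcd(26, 14)
= gcd(14, 26 % 14) = gcd(14, 12)
= gcd(12, 14 % 12) = gcd(12, 2)
= gcd(2, 12 % 2) = gcd(2, 0)
b == 0, return a = 2


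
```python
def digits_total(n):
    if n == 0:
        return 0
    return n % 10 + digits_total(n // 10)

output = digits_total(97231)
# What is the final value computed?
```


digits_total(97231)
= 1 + digits_total(9723)
= 1 + 3 + digits_total(972)
= 1 + 3 + 2 + digits_total(97)
= 1 + 3 + 2 + 7 + digits_total(9)
= 1 + 3 + 2 + 7 + 9 + digits_total(0)
= 1 + 3 + 2 + 7 + 9 + 0
= 22


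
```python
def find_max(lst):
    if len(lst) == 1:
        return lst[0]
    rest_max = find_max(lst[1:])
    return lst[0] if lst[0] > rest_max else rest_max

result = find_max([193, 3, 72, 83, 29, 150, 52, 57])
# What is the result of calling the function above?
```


find_max([193, 3, 72, 83, 29, 150, 52, 57])
= compare 193 with find_max([3, 72, 83, 29, 150, 52, 57])
= compare 3 with find_max([72, 83, 29, 150, 52, 57])
= compare 72 with find_max([83, 29, 150, 52, 57])
= compare 83 with find_max([29, 150, 52, 57])
= compare 29 with find_max([150, 52, 57])
= compare 150 with find_max([52, 57])
= compare 52 with find_max([57])
Base: find_max([57]) = 57
compare 52 with 57: max = 57
compare 150 with 57: max = 150
compare 29 with 150: max = 150
compare 83 with 150: max = 150
compare 72 with 150: max = 150
compare 3 with 150: max = 150
compare 193 with 150: max = 193
= 193


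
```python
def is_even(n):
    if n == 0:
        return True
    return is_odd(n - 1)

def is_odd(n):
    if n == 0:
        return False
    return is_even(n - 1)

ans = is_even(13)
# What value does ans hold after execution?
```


is_even(13)
= is_odd(12)
= is_even(11)
= is_odd(10)
= is_even(9)
= is_odd(8)
= is_even(7)
= is_odd(6)
= is_even(5)
= is_odd(4)
= is_even(3)
= is_odd(2)
= is_even(1)
= is_odd(0)
n == 0: return False
= False


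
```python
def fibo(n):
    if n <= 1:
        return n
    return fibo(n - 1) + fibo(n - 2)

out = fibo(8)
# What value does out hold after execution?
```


fibo(8)
= fibo(7) + fibo(6)
= (fibo(6) + fibo(5)) + fibo(6)
Computing bottom-up: fibo(0)=0, fibo(1)=1, fibo(2)=1, fibo(3)=2, fibo(4)=3, fibo(5)=5, fibo(6)=8, fibo(7)=13, fibo(8)=21
= 21


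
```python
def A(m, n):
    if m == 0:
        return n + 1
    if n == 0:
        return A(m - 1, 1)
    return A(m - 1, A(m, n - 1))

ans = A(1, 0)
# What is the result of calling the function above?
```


A(1, 0)
n == 0: return A(0, 1)
= A(0, 1) = 2
= 2


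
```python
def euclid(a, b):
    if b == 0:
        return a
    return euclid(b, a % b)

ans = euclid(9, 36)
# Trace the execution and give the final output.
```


euclid(9, 36)
= euclid(36, 9 % 36) = euclid(36, 9)
= euclid(9, 36 % 9) = euclid(9, 0)
b == 0, return a = 9


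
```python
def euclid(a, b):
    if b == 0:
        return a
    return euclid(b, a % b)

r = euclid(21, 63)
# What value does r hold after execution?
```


euclid(21, 63)
= euclid(63, 21 % 63) = euclid(63, 21)
= euclid(21, 63 % 21) = euclid(21, 0)
b == 0, return a = 21


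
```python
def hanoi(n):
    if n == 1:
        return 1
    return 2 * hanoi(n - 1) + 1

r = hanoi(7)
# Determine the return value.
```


hanoi(7)
= 2 * hanoi(6) + 1
= 2 * (2 * hanoi(5) + 1) + 1
= 2 * (2 * (2 * hanoi(4) + 1) + 1) + 1
= 2 * (2 * (2 * (2 * hanoi(3) + 1) + 1) + 1) + 1
= 2 * (2 * (2 * (2 * (2 * hanoi(2) + 1) + 1) + 1) + 1) + 1
= 2 * (2 * (2 * (2 * (2 * (2 * hanoi(1) + 1) + 1) + 1) + 1) + 1) + 1
Now compute bottom-up:
hanoi(1) = 1
hanoi(2) = 2 * 1 + 1 = 3
hanoi(3) = 2 * 3 + 1 = 7
hanoi(4) = 2 * 7 + 1 = 15
hanoi(5) = 2 * 15 + 1 = 31
hanoi(6) = 2 * 31 + 1 = 63
hanoi(7) = 2 * 63 + 1 = 127
= 127


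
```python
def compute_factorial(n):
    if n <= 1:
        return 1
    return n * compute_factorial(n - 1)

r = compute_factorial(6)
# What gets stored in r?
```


compute_factorial(6)
= 6 * compute_factorial(5)
= 6 * 5 * compute_factorial(4)
= 6 * 5 * 4 * compute_factorial(3)
= 6 * 5 * 4 * 3 * compute_factorial(2)
= 6 * 5 * 4 * 3 * 2 * compute_factorial(1)
= 6 * 5 * 4 * 3 * 2 * 1
= 720


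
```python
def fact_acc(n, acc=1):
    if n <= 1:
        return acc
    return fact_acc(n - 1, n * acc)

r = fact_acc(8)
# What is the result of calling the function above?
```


fact_acc(8, 1)
= fact_acc(7, 8 * 1) = fact_acc(7, 8)
= fact_acc(6, 7 * 8) = fact_acc(6, 56)
= fact_acc(5, 6 * 56) = fact_acc(5, 336)
= fact_acc(4, 5 * 336) = fact_acc(4, 1680)
= fact_acc(3, 4 * 1680) = fact_acc(3, 6720)
= fact_acc(2, 3 * 6720) = fact_acc(2, 20160)
= fact_acc(1, 2 * 20160) = fact_acc(1, 40320)
n <= 1, return acc = 40320


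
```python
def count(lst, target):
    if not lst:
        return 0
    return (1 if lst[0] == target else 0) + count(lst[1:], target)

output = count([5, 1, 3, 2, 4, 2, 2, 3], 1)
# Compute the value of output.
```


count([5, 1, 3, 2, 4, 2, 2, 3], 1)
lst[0]=5 != 1: 0 + count([1, 3, 2, 4, 2, 2, 3], 1)
lst[0]=1 == 1: 1 + count([3, 2, 4, 2, 2, 3], 1)
lst[0]=3 != 1: 0 + count([2, 4, 2, 2, 3], 1)
lst[0]=2 != 1: 0 + count([4, 2, 2, 3], 1)
lst[0]=4 != 1: 0 + count([2, 2, 3], 1)
lst[0]=2 != 1: 0 + count([2, 3], 1)
lst[0]=2 != 1: 0 + count([3], 1)
lst[0]=3 != 1: 0 + count([], 1)
= 1


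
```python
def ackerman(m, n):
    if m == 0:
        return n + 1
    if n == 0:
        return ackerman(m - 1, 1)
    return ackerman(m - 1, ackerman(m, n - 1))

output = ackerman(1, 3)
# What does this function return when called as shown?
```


ackerman(1, 3)
= ackerman(0, ackerman(1, 2))
First compute ackerman(1, 2) = 4
= ackerman(0, 4)
= 5


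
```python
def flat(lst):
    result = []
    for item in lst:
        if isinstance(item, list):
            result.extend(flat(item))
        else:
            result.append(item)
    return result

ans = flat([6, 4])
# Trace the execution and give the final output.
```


flat([6, 4])
Processing each element:
  6 is not a list -> append 6
  4 is not a list -> append 4
= [6, 4]


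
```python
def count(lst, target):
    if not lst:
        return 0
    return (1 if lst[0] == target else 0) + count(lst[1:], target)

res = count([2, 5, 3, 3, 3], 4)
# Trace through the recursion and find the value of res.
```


count([2, 5, 3, 3, 3], 4)
lst[0]=2 != 4: 0 + count([5, 3, 3, 3], 4)
lst[0]=5 != 4: 0 + count([3, 3, 3], 4)
lst[0]=3 != 4: 0 + count([3, 3], 4)
lst[0]=3 != 4: 0 + count([3], 4)
lst[0]=3 != 4: 0 + count([], 4)
= 0


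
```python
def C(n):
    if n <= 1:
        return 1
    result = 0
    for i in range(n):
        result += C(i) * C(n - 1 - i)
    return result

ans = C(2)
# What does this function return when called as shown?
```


C(2)
= sum of C(i) * C(2-1-i) for i in 0..1
  C(0)*C(1) = 1*1 = 1
  C(1)*C(0) = 1*1 = 1
= 1 + 1
= 2


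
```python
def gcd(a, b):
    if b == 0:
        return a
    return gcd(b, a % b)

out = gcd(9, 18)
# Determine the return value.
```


gcd(9, 18)
= gcd(18, 9 % 18) = gcd(18, 9)
= gcd(9, 18 % 9) = gcd(9, 0)
b == 0, return a = 9


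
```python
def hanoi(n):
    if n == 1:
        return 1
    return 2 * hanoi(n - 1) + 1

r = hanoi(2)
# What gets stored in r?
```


hanoi(2)
= 2 * hanoi(1) + 1
Now compute bottom-up:
hanoi(1) = 1
hanoi(2) = 2 * 1 + 1 = 3
= 3


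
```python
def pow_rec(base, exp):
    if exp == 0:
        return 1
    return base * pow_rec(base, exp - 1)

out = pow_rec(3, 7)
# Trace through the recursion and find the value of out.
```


pow_rec(3, 7)
= 3 * pow_rec(3, 6)
= 3 * 3 * pow_rec(3, 5)
= 3 * 3 * 3 * pow_rec(3, 4)
= 3 * 3 * 3 * 3 * pow_rec(3, 3)
= 3 * 3 * 3 * 3 * 3 * pow_rec(3, 2)
= 3 * 3 * 3 * 3 * 3 * 3 * pow_rec(3, 1)
= 3 * 3 * 3 * 3 * 3 * 3 * 3 * pow_rec(3, 0)
= 3 * 3 * 3 * 3 * 3 * 3 * 3 * 1
= 2187


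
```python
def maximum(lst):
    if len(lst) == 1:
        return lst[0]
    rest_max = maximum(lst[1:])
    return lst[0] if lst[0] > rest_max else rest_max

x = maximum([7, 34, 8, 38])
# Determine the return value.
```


maximum([7, 34, 8, 38])
= compare 7 with maximum([34, 8, 38])
= compare 34 with maximum([8, 38])
= compare 8 with maximum([38])
Base: maximum([38]) = 38
compare 8 with 38: max = 38
compare 34 with 38: max = 38
compare 7 with 38: max = 38
= 38


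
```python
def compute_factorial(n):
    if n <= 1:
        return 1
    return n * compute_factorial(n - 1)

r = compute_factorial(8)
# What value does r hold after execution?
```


compute_factorial(8)
= 8 * compute_factorial(7)
= 8 * 7 * compute_factorial(6)
= 8 * 7 * 6 * compute_factorial(5)
= 8 * 7 * 6 * 5 * compute_factorial(4)
= 8 * 7 * 6 * 5 * 4 * compute_factorial(3)
= 8 * 7 * 6 * 5 * 4 * 3 * compute_factorial(2)
= 8 * 7 * 6 * 5 * 4 * 3 * 2 * compute_factorial(1)
= 8 * 7 * 6 * 5 * 4 * 3 * 2 * 1
= 40320


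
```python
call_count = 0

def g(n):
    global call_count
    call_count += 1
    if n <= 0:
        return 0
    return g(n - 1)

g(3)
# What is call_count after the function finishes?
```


g(3) calls g(2) calls ... calls g(0)
Total calls: 3 + 1 (for base case) = 4


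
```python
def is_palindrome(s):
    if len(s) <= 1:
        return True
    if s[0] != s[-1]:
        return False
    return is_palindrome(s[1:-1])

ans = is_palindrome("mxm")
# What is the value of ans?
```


is_palindrome("mxm")
"mxm": s[0]='m' == s[-1]='m' -> is_palindrome("x")
"x": len <= 1 -> True
= True


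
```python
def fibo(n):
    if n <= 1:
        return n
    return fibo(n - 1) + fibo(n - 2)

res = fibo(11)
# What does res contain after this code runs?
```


fibo(11)
= fibo(10) + fibo(9)
= (fibo(9) + fibo(8)) + fibo(9)
Computing bottom-up: fibo(0)=0, fibo(1)=1, fibo(2)=1, fibo(3)=2, fibo(4)=3, fibo(5)=5, fibo(6)=8, fibo(7)=13, fibo(8)=21, fibo(9)=34, fibo(10)=55, fibo(11)=89
= 89


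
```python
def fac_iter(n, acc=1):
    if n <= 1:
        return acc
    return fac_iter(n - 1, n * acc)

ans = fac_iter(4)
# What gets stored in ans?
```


fac_iter(4, 1)
= fac_iter(3, 4 * 1) = fac_iter(3, 4)
= fac_iter(2, 3 * 4) = fac_iter(2, 12)
= fac_iter(1, 2 * 12) = fac_iter(1, 24)
n <= 1, return acc = 24


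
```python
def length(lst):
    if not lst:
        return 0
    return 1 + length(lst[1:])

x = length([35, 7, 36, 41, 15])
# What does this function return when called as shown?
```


length([35, 7, 36, 41, 15])
= 1 + length([7, 36, 41, 15])
= 1 + 1 + length([36, 41, 15])
= 1 + 1 + 1 + length([41, 15])
= 1 + 1 + 1 + 1 + length([15])
= 1 + 1 + 1 + 1 + 1 + length([])
= 1 + 1 + 1 + 1 + 1 + 0
= 5


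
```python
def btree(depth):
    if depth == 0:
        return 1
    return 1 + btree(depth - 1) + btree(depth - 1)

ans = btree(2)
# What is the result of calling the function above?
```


btree(2)
= 1 + btree(1) + btree(1)
= 1 + 2 * btree(1)
btree(k) = 2^(k+1) - 1
btree(0) = 1
btree(1) = 3
btree(2) = 7
btree(2) = 2^3 - 1 = 7


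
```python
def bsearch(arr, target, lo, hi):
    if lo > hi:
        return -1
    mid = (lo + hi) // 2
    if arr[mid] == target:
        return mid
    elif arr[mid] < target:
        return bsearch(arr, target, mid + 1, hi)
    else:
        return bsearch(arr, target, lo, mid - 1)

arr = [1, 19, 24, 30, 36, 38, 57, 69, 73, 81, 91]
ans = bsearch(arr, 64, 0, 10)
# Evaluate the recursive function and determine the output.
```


bsearch(arr, 64, 0, 10)
lo=0, hi=10, mid=5, arr[mid]=38
38 < 64, search right half
lo=6, hi=10, mid=8, arr[mid]=73
73 > 64, search left half
lo=6, hi=7, mid=6, arr[mid]=57
57 < 64, search right half
lo=7, hi=7, mid=7, arr[mid]=69
69 > 64, search left half
lo > hi, target not found, return -1
= -1


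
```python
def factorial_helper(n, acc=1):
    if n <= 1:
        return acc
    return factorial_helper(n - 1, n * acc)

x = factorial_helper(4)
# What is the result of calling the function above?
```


factorial_helper(4, 1)
= factorial_helper(3, 4 * 1) = factorial_helper(3, 4)
= factorial_helper(2, 3 * 4) = factorial_helper(2, 12)
= factorial_helper(1, 2 * 12) = factorial_helper(1, 24)
n <= 1, return acc = 24


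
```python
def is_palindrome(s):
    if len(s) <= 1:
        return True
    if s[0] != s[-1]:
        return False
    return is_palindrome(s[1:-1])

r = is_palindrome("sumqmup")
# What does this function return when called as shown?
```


is_palindrome("sumqmup")
"sumqmup": s[0]='s' != s[-1]='p' -> False
= False


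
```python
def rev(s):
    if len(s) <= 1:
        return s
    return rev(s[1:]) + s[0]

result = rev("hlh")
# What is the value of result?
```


rev("hlh")
= rev("lh") + "h"
= rev("h") + "l" + "h"
= "h" + "l" + "h"
= "hlh"


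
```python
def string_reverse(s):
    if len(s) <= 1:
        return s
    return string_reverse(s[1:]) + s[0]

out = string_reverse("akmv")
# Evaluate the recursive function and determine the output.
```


string_reverse("akmv")
= string_reverse("kmv") + "a"
= string_reverse("mv") + "k" + "a"
= string_reverse("v") + "m" + "k" + "a"
= "v" + "m" + "k" + "a"
= "vmka"


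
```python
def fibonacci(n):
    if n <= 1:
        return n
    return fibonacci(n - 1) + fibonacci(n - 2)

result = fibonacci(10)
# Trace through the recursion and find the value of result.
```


fibonacci(10)
= fibonacci(9) + fibonacci(8)
= (fibonacci(8) + fibonacci(7)) + fibonacci(8)
Computing bottom-up: fibonacci(0)=0, fibonacci(1)=1, fibonacci(2)=1, fibonacci(3)=2, fibonacci(4)=3, fibonacci(5)=5, fibonacci(6)=8, fibonacci(7)=13, fibonacci(8)=21, fibonacci(9)=34, fibonacci(10)=55
= 55


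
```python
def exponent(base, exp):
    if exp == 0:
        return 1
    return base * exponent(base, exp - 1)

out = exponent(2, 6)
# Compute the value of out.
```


exponent(2, 6)
= 2 * exponent(2, 5)
= 2 * 2 * exponent(2, 4)
= 2 * 2 * 2 * exponent(2, 3)
= 2 * 2 * 2 * 2 * exponent(2, 2)
= 2 * 2 * 2 * 2 * 2 * exponent(2, 1)
= 2 * 2 * 2 * 2 * 2 * 2 * exponent(2, 0)
= 2 * 2 * 2 * 2 * 2 * 2 * 1
= 64


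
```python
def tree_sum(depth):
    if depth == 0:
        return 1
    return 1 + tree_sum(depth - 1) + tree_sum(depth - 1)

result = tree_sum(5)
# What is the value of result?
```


tree_sum(5)
= 1 + tree_sum(4) + tree_sum(4)
= 1 + 2 * tree_sum(4)
tree_sum(k) = 2^(k+1) - 1
tree_sum(0) = 1
tree_sum(1) = 3
tree_sum(2) = 7
tree_sum(3) = 15
tree_sum(4) = 31
tree_sum(5) = 2^6 - 1 = 63


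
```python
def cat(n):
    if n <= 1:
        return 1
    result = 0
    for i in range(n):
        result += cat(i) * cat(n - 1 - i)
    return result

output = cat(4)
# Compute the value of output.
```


cat(4)
= sum of cat(i) * cat(4-1-i) for i in 0..3
First compute sub-values bottom-up:
  cat(0) = 1, cat(1) = 1
  cat(2) = 1*1 + 1*1 = 2
  cat(3) = 1*2 + 1*1 + 2*1 = 5
Now cat(4):
  cat(0)*cat(3) = 1*5 = 5
  cat(1)*cat(2) = 1*2 = 2
  cat(2)*cat(1) = 2*1 = 2
  cat(3)*cat(0) = 5*1 = 5
= 5 + 2 + 2 + 5
= 14


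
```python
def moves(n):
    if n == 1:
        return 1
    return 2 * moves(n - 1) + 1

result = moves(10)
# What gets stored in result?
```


moves(10)
= 2 * moves(9) + 1
= 2 * (2 * moves(8) + 1) + 1
= 2 * (2 * (2 * moves(7) + 1) + 1) + 1
= 2 * (2 * (2 * (2 * moves(6) + 1) + 1) + 1) + 1
= 2 * (2 * (2 * (2 * (2 * moves(5) + 1) + 1) + 1) + 1) + 1
= 2 * (2 * (2 * (2 * (2 * (2 * moves(4) + 1) + 1) + 1) + 1) + 1) + 1
= 2 * (2 * (2 * (2 * (2 * (2 * (2 * moves(3) + 1) + 1) + 1) + 1) + 1) + 1) + 1
= 2 * (2 * (2 * (2 * (2 * (2 * (2 * (2 * moves(2) + 1) + 1) + 1) + 1) + 1) + 1) + 1) + 1
= 2 * (2 * (2 * (2 * (2 * (2 * (2 * (2 * (2 * moves(1) + 1) + 1) + 1) + 1) + 1) + 1) + 1) + 1) + 1
Now compute bottom-up:
moves(1) = 1
moves(2) = 2 * 1 + 1 = 3
moves(3) = 2 * 3 + 1 = 7
moves(4) = 2 * 7 + 1 = 15
moves(5) = 2 * 15 + 1 = 31
moves(6) = 2 * 31 + 1 = 63
moves(7) = 2 * 63 + 1 = 127
moves(8) = 2 * 127 + 1 = 255
moves(9) = 2 * 255 + 1 = 511
moves(10) = 2 * 511 + 1 = 1023
= 1023


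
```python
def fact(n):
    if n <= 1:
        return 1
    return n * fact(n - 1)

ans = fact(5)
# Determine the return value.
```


fact(5)
= 5 * fact(4)
= 5 * 4 * fact(3)
= 5 * 4 * 3 * fact(2)
= 5 * 4 * 3 * 2 * fact(1)
= 5 * 4 * 3 * 2 * 1
= 120


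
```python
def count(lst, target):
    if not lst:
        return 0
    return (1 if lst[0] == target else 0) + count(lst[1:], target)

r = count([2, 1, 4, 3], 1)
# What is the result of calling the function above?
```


count([2, 1, 4, 3], 1)
lst[0]=2 != 1: 0 + count([1, 4, 3], 1)
lst[0]=1 == 1: 1 + count([4, 3], 1)
lst[0]=4 != 1: 0 + count([3], 1)
lst[0]=3 != 1: 0 + count([], 1)
= 1


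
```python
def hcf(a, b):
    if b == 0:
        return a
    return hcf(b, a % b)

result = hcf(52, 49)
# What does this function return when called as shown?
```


hcf(52, 49)
= hcf(49, 52 % 49) = hcf(49, 3)
= hcf(3, 49 % 3) = hcf(3, 1)
= hcf(1, 3 % 1) = hcf(1, 0)
b == 0, return a = 1


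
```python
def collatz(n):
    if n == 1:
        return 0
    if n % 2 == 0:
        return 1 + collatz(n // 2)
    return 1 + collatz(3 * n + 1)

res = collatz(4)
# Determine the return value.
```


collatz(4)
4 is even -> collatz(2)
2 is even -> collatz(1)
Reached 1 after 2 steps
= 2


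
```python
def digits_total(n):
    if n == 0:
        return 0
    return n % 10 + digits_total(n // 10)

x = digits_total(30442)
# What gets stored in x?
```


digits_total(30442)
= 2 + digits_total(3044)
= 2 + 4 + digits_total(304)
= 2 + 4 + 4 + digits_total(30)
= 2 + 4 + 4 + 0 + digits_total(3)
= 2 + 4 + 4 + 0 + 3 + digits_total(0)
= 2 + 4 + 4 + 0 + 3 + 0
= 13


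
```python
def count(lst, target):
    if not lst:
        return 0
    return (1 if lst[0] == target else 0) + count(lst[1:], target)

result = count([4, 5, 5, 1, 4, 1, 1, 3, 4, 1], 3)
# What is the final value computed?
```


count([4, 5, 5, 1, 4, 1, 1, 3, 4, 1], 3)
lst[0]=4 != 3: 0 + count([5, 5, 1, 4, 1, 1, 3, 4, 1], 3)
lst[0]=5 != 3: 0 + count([5, 1, 4, 1, 1, 3, 4, 1], 3)
lst[0]=5 != 3: 0 + count([1, 4, 1, 1, 3, 4, 1], 3)
lst[0]=1 != 3: 0 + count([4, 1, 1, 3, 4, 1], 3)
lst[0]=4 != 3: 0 + count([1, 1, 3, 4, 1], 3)
lst[0]=1 != 3: 0 + count([1, 3, 4, 1], 3)
lst[0]=1 != 3: 0 + count([3, 4, 1], 3)
lst[0]=3 == 3: 1 + count([4, 1], 3)
lst[0]=4 != 3: 0 + count([1], 3)
lst[0]=1 != 3: 0 + count([], 3)
= 1


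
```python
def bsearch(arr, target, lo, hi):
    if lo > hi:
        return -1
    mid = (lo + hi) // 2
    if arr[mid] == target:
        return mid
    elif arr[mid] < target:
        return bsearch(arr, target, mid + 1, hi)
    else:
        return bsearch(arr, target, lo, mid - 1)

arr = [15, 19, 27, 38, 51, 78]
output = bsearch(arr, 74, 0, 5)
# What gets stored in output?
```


bsearch(arr, 74, 0, 5)
lo=0, hi=5, mid=2, arr[mid]=27
27 < 74, search right half
lo=3, hi=5, mid=4, arr[mid]=51
51 < 74, search right half
lo=5, hi=5, mid=5, arr[mid]=78
78 > 74, search left half
lo > hi, target not found, return -1
= -1


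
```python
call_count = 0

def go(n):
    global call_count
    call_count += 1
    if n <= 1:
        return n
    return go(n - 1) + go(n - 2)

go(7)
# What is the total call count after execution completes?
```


go(7) calls go(6) and go(5); each non-base call branches into two more.
Let C(k) = total number of calls made by go(k), including the call to go(k) itself.
Base cases: C(0) = 1, C(1) = 1
Recurrence: C(k) = 1 + C(k-1) + C(k-2)
  C(2) = 1 + C(1) + C(0) = 1 + 1 + 1 = 3
  C(3) = 1 + C(2) + C(1) = 1 + 3 + 1 = 5
  C(4) = 1 + C(3) + C(2) = 1 + 5 + 3 = 9
  C(5) = 1 + C(4) + C(3) = 1 + 9 + 5 = 15
  C(6) = 1 + C(5) + C(4) = 1 + 15 + 9 = 25
  C(7) = 1 + C(6) + C(5) = 1 + 25 + 15 = 41
Total calls = C(7) = 41


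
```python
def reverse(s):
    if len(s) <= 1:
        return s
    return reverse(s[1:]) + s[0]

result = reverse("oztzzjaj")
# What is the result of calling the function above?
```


reverse("oztzzjaj")
= reverse("ztzzjaj") + "o"
= reverse("tzzjaj") + "z" + "o"
= reverse("zzjaj") + "t" + "z" + "o"
= reverse("zjaj") + "z" + "t" + "z" + "o"
= reverse("jaj") + "z" + "z" + "t" + "z" + "o"
= reverse("aj") + "j" + "z" + "z" + "t" + "z" + "o"
= reverse("j") + "a" + "j" + "z" + "z" + "t" + "z" + "o"
= "j" + "a" + "j" + "z" + "z" + "t" + "z" + "o"
= "jajzztzo"


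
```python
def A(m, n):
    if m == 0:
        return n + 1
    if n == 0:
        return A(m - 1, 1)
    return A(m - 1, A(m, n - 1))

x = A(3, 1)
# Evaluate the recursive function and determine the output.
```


A(3, 1)
= A(2, A(3, 0))
First compute A(3, 0) = 5
= A(2, 5)
= 13


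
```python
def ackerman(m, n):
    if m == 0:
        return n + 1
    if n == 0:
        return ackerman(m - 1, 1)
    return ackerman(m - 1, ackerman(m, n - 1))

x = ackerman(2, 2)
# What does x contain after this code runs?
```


ackerman(2, 2)
= ackerman(1, ackerman(2, 1))
First compute ackerman(2, 1) = 5
= ackerman(1, 5)
= 7


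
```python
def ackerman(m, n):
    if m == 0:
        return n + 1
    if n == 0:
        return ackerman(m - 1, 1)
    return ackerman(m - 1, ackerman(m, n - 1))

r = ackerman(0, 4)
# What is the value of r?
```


ackerman(0, 4)
m == 0: return 4 + 1 = 5
= 5


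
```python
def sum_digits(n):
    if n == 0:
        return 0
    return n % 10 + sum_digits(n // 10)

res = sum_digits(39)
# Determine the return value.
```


sum_digits(39)
= 9 + sum_digits(3)
= 9 + 3 + sum_digits(0)
= 9 + 3 + 0
= 12


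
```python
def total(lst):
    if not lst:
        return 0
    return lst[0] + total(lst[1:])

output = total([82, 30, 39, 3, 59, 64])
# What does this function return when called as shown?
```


total([82, 30, 39, 3, 59, 64])
= 82 + total([30, 39, 3, 59, 64])
= 82 + 30 + total([39, 3, 59, 64])
= 82 + 30 + 39 + total([3, 59, 64])
= 82 + 30 + 39 + 3 + total([59, 64])
= 82 + 30 + 39 + 3 + 59 + total([64])
= 82 + 30 + 39 + 3 + 59 + 64 + total([])
= 82 + 30 + 39 + 3 + 59 + 64 + 0
= 277


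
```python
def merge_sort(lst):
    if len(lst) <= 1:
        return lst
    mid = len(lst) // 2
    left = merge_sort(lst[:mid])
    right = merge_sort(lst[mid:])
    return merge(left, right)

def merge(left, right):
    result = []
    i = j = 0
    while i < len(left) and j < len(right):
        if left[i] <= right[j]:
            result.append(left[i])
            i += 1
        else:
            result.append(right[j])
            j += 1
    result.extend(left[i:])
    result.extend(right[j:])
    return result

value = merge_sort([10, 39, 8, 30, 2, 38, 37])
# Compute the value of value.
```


merge_sort([10, 39, 8, 30, 2, 38, 37])
Split into [10, 39, 8] and [30, 2, 38, 37]
Left sorted: [8, 10, 39]
Right sorted: [2, 30, 37, 38]
Merge [8, 10, 39] and [2, 30, 37, 38]
= [2, 8, 10, 30, 37, 38, 39]


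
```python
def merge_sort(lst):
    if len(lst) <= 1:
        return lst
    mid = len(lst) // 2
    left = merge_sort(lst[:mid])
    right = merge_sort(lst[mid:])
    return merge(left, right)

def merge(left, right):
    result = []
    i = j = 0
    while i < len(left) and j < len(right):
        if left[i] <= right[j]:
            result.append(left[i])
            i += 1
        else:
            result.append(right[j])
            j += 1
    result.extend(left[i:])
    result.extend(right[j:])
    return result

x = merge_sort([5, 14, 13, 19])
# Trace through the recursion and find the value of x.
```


merge_sort([5, 14, 13, 19])
Split into [5, 14] and [13, 19]
Left sorted: [5, 14]
Right sorted: [13, 19]
Merge [5, 14] and [13, 19]
= [5, 13, 14, 19]


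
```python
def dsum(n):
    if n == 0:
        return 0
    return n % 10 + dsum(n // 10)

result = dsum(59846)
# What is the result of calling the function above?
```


dsum(59846)
= 6 + dsum(5984)
= 6 + 4 + dsum(598)
= 6 + 4 + 8 + dsum(59)
= 6 + 4 + 8 + 9 + dsum(5)
= 6 + 4 + 8 + 9 + 5 + dsum(0)
= 6 + 4 + 8 + 9 + 5 + 0
= 32


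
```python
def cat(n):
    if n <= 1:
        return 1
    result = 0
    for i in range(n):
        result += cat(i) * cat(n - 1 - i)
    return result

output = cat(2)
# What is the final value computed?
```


cat(2)
= sum of cat(i) * cat(2-1-i) for i in 0..1
  cat(0)*cat(1) = 1*1 = 1
  cat(1)*cat(0) = 1*1 = 1
= 1 + 1
= 2


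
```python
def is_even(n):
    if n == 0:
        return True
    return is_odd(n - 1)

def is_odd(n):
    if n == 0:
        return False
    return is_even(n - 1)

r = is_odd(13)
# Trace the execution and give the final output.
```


is_odd(13)
= is_even(12)
= is_odd(11)
= is_even(10)
= is_odd(9)
= is_even(8)
= is_odd(7)
= is_even(6)
= is_odd(5)
= is_even(4)
= is_odd(3)
= is_even(2)
= is_odd(1)
= is_even(0)
n == 0: return True
= True


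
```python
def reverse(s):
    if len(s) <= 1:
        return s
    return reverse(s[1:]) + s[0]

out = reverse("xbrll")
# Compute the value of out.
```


reverse("xbrll")
= reverse("brll") + "x"
= reverse("rll") + "b" + "x"
= reverse("ll") + "r" + "b" + "x"
= reverse("l") + "l" + "r" + "b" + "x"
= "l" + "l" + "r" + "b" + "x"
= "llrbx"


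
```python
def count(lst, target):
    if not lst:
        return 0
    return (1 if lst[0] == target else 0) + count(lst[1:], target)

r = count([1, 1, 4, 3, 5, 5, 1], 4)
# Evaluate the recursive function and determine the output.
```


count([1, 1, 4, 3, 5, 5, 1], 4)
lst[0]=1 != 4: 0 + count([1, 4, 3, 5, 5, 1], 4)
lst[0]=1 != 4: 0 + count([4, 3, 5, 5, 1], 4)
lst[0]=4 == 4: 1 + count([3, 5, 5, 1], 4)
lst[0]=3 != 4: 0 + count([5, 5, 1], 4)
lst[0]=5 != 4: 0 + count([5, 1], 4)
lst[0]=5 != 4: 0 + count([1], 4)
lst[0]=1 != 4: 0 + count([], 4)
= 1


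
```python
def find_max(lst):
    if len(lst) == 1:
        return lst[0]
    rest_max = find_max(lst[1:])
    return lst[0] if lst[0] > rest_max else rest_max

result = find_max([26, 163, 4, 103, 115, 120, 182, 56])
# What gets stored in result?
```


find_max([26, 163, 4, 103, 115, 120, 182, 56])
= compare 26 with find_max([163, 4, 103, 115, 120, 182, 56])
= compare 163 with find_max([4, 103, 115, 120, 182, 56])
= compare 4 with find_max([103, 115, 120, 182, 56])
= compare 103 with find_max([115, 120, 182, 56])
= compare 115 with find_max([120, 182, 56])
= compare 120 with find_max([182, 56])
= compare 182 with find_max([56])
Base: find_max([56]) = 56
compare 182 with 56: max = 182
compare 120 with 182: max = 182
compare 115 with 182: max = 182
compare 103 with 182: max = 182
compare 4 with 182: max = 182
compare 163 with 182: max = 182
compare 26 with 182: max = 182
= 182


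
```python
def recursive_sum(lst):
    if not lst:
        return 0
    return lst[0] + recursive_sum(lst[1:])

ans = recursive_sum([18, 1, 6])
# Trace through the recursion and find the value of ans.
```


recursive_sum([18, 1, 6])
= 18 + recursive_sum([1, 6])
= 18 + 1 + recursive_sum([6])
= 18 + 1 + 6 + recursive_sum([])
= 18 + 1 + 6 + 0
= 25


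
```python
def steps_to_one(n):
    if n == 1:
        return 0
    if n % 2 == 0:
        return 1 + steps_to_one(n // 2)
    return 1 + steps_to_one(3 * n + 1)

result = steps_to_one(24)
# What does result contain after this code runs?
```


steps_to_one(24)
24 is even -> steps_to_one(12)
12 is even -> steps_to_one(6)
6 is even -> steps_to_one(3)
3 is odd -> 3*3+1 = 10 -> steps_to_one(10)
10 is even -> steps_to_one(5)
5 is odd -> 3*5+1 = 16 -> steps_to_one(16)
16 is even -> steps_to_one(8)
8 is even -> steps_to_one(4)
4 is even -> steps_to_one(2)
2 is even -> steps_to_one(1)
Reached 1 after 10 steps
= 10


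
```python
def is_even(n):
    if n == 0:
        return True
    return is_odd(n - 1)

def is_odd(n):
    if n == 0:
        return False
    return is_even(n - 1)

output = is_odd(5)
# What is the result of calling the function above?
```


is_odd(5)
= is_even(4)
= is_odd(3)
= is_even(2)
= is_odd(1)
= is_even(0)
n == 0: return True
= True


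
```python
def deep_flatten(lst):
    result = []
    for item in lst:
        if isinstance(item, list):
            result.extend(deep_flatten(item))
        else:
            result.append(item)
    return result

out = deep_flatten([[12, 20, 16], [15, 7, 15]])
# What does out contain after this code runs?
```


deep_flatten([[12, 20, 16], [15, 7, 15]])
Processing each element:
  [12, 20, 16] is a list -> deep_flatten recursively -> [12, 20, 16]
  [15, 7, 15] is a list -> deep_flatten recursively -> [15, 7, 15]
= [12, 20, 16, 15, 7, 15]


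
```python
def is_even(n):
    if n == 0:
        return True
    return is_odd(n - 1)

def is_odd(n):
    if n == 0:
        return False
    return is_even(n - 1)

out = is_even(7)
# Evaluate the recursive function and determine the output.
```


is_even(7)
= is_odd(6)
= is_even(5)
= is_odd(4)
= is_even(3)
= is_odd(2)
= is_even(1)
= is_odd(0)
n == 0: return False
= False


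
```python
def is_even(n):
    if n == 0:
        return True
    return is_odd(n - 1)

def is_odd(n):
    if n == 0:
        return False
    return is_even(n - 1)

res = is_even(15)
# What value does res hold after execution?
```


is_even(15)
= is_odd(14)
= is_even(13)
= is_odd(12)
= is_even(11)
= is_odd(10)
= is_even(9)
= is_odd(8)
= is_even(7)
= is_odd(6)
= is_even(5)
= is_odd(4)
= is_even(3)
= is_odd(2)
= is_even(1)
= is_odd(0)
n == 0: return False
= False


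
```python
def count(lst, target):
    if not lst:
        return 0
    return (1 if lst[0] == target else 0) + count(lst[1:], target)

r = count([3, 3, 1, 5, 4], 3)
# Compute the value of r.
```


count([3, 3, 1, 5, 4], 3)
lst[0]=3 == 3: 1 + count([3, 1, 5, 4], 3)
lst[0]=3 == 3: 1 + count([1, 5, 4], 3)
lst[0]=1 != 3: 0 + count([5, 4], 3)
lst[0]=5 != 3: 0 + count([4], 3)
lst[0]=4 != 3: 0 + count([], 3)
= 2


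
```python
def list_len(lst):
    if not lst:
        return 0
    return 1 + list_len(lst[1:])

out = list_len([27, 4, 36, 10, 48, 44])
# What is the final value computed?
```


list_len([27, 4, 36, 10, 48, 44])
= 1 + list_len([4, 36, 10, 48, 44])
= 1 + 1 + list_len([36, 10, 48, 44])
= 1 + 1 + 1 + list_len([10, 48, 44])
= 1 + 1 + 1 + 1 + list_len([48, 44])
= 1 + 1 + 1 + 1 + 1 + list_len([44])
= 1 + 1 + 1 + 1 + 1 + 1 + list_len([])
= 1 + 1 + 1 + 1 + 1 + 1 + 0
= 6


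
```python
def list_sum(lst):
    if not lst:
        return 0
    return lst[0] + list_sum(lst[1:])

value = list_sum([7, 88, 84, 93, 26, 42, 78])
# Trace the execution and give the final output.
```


list_sum([7, 88, 84, 93, 26, 42, 78])
= 7 + list_sum([88, 84, 93, 26, 42, 78])
= 7 + 88 + list_sum([84, 93, 26, 42, 78])
= 7 + 88 + 84 + list_sum([93, 26, 42, 78])
= 7 + 88 + 84 + 93 + list_sum([26, 42, 78])
= 7 + 88 + 84 + 93 + 26 + list_sum([42, 78])
= 7 + 88 + 84 + 93 + 26 + 42 + list_sum([78])
= 7 + 88 + 84 + 93 + 26 + 42 + 78 + list_sum([])
= 7 + 88 + 84 + 93 + 26 + 42 + 78 + 0
= 418


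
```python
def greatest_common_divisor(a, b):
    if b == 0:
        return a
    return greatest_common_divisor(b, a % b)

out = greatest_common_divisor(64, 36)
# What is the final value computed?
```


greatest_common_divisor(64, 36)
= greatest_common_divisor(36, 64 % 36) = greatest_common_divisor(36, 28)
= greatest_common_divisor(28, 36 % 28) = greatest_common_divisor(28, 8)
= greatest_common_divisor(8, 28 % 8) = greatest_common_divisor(8, 4)
= greatest_common_divisor(4, 8 % 4) = greatest_common_divisor(4, 0)
b == 0, return a = 4


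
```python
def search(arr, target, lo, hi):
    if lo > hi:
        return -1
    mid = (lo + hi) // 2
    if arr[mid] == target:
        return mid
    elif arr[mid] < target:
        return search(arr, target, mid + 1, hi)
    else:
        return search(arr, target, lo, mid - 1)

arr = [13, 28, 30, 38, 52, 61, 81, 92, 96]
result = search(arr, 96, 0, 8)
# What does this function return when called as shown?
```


search(arr, 96, 0, 8)
lo=0, hi=8, mid=4, arr[mid]=52
52 < 96, search right half
lo=5, hi=8, mid=6, arr[mid]=81
81 < 96, search right half
lo=7, hi=8, mid=7, arr[mid]=92
92 < 96, search right half
lo=8, hi=8, mid=8, arr[mid]=96
arr[8] == 96, found at index 8
= 8


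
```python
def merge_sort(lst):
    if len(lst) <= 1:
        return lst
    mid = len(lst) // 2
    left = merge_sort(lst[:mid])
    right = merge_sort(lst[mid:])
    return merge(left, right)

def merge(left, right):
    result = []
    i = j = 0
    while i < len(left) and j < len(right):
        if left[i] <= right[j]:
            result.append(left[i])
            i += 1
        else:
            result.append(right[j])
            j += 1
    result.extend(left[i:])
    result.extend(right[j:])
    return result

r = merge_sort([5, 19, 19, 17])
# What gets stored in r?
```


merge_sort([5, 19, 19, 17])
Split into [5, 19] and [19, 17]
Left sorted: [5, 19]
Right sorted: [17, 19]
Merge [5, 19] and [17, 19]
= [5, 17, 19, 19]


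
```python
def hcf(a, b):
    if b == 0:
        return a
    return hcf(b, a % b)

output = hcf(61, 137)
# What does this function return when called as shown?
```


hcf(61, 137)
= hcf(137, 61 % 137) = hcf(137, 61)
= hcf(61, 137 % 61) = hcf(61, 15)
= hcf(15, 61 % 15) = hcf(15, 1)
= hcf(1, 15 % 1) = hcf(1, 0)
b == 0, return a = 1


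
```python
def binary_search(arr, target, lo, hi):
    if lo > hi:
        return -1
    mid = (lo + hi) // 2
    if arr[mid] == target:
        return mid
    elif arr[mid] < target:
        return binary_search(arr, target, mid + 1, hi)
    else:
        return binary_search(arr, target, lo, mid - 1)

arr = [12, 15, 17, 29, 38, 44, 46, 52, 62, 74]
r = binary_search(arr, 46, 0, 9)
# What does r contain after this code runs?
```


binary_search(arr, 46, 0, 9)
lo=0, hi=9, mid=4, arr[mid]=38
38 < 46, search right half
lo=5, hi=9, mid=7, arr[mid]=52
52 > 46, search left half
lo=5, hi=6, mid=5, arr[mid]=44
44 < 46, search right half
lo=6, hi=6, mid=6, arr[mid]=46
arr[6] == 46, found at index 6
= 6


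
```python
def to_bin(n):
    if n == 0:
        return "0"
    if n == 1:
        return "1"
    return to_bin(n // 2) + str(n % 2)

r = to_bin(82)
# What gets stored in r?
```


to_bin(82)
= to_bin(41) + "0"
= to_bin(20) + "1" + "0"
= to_bin(10) + "0" + "1" + "0"
= to_bin(5) + "0" + "0" + "1" + "0"
= to_bin(2) + "1" + "0" + "0" + "1" + "0"
= to_bin(1) + "0" + "1" + "0" + "0" + "1" + "0"
= "1" + "0" + "1" + "0" + "0" + "1" + "0"
= "1010010"


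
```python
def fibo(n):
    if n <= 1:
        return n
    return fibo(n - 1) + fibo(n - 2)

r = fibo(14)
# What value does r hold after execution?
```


fibo(14)
= fibo(13) + fibo(12)
= (fibo(12) + fibo(11)) + fibo(12)
Computing bottom-up: fibo(0)=0, fibo(1)=1, fibo(2)=1, fibo(3)=2, fibo(4)=3, fibo(5)=5, fibo(6)=8, fibo(7)=13, fibo(8)=21, fibo(9)=34, fibo(10)=55, fibo(11)=89, fibo(12)=144, fibo(13)=233, fibo(14)=377
= 377


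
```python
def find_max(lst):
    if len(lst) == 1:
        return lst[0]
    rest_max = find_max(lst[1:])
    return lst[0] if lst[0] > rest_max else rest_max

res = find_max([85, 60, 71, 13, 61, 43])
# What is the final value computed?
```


find_max([85, 60, 71, 13, 61, 43])
= compare 85 with find_max([60, 71, 13, 61, 43])
= compare 60 with find_max([71, 13, 61, 43])
= compare 71 with find_max([13, 61, 43])
= compare 13 with find_max([61, 43])
= compare 61 with find_max([43])
Base: find_max([43]) = 43
compare 61 with 43: max = 61
compare 13 with 61: max = 61
compare 71 with 61: max = 71
compare 60 with 71: max = 71
compare 85 with 71: max = 85
= 85


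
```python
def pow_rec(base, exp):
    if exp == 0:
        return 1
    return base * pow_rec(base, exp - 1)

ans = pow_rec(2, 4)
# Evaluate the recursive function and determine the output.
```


pow_rec(2, 4)
= 2 * pow_rec(2, 3)
= 2 * 2 * pow_rec(2, 2)
= 2 * 2 * 2 * pow_rec(2, 1)
= 2 * 2 * 2 * 2 * pow_rec(2, 0)
= 2 * 2 * 2 * 2 * 1
= 16


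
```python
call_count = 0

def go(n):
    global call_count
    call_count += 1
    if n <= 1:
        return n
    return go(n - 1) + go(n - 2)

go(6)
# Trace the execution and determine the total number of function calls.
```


go(6) calls go(5) and go(4); each non-base call branches into two more.
Let C(k) = total number of calls made by go(k), including the call to go(k) itself.
Base cases: C(0) = 1, C(1) = 1
Recurrence: C(k) = 1 + C(k-1) + C(k-2)
  C(2) = 1 + C(1) + C(0) = 1 + 1 + 1 = 3
  C(3) = 1 + C(2) + C(1) = 1 + 3 + 1 = 5
  C(4) = 1 + C(3) + C(2) = 1 + 5 + 3 = 9
  C(5) = 1 + C(4) + C(3) = 1 + 9 + 5 = 15
  C(6) = 1 + C(5) + C(4) = 1 + 15 + 9 = 25
Total calls = C(6) = 25


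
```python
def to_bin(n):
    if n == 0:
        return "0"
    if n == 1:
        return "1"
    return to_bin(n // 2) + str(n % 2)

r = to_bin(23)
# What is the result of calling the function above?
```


to_bin(23)
= to_bin(11) + "1"
= to_bin(5) + "1" + "1"
= to_bin(2) + "1" + "1" + "1"
= to_bin(1) + "0" + "1" + "1" + "1"
= "1" + "0" + "1" + "1" + "1"
= "10111"


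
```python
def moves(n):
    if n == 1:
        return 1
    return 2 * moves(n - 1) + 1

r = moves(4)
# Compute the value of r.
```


moves(4)
= 2 * moves(3) + 1
= 2 * (2 * moves(2) + 1) + 1
= 2 * (2 * (2 * moves(1) + 1) + 1) + 1
Now compute bottom-up:
moves(1) = 1
moves(2) = 2 * 1 + 1 = 3
moves(3) = 2 * 3 + 1 = 7
moves(4) = 2 * 7 + 1 = 15
= 15
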